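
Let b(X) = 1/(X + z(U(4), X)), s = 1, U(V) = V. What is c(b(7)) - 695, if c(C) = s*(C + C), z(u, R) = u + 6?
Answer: -11813/17 ≈ -694.88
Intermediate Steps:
z(u, R) = 6 + u
b(X) = 1/(10 + X) (b(X) = 1/(X + (6 + 4)) = 1/(X + 10) = 1/(10 + X))
c(C) = 2*C (c(C) = 1*(C + C) = 1*(2*C) = 2*C)
c(b(7)) - 695 = 2/(10 + 7) - 695 = 2/17 - 695 = -11813/17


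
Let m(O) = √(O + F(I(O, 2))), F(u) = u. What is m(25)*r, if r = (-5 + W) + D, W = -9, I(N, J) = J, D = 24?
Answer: 30*√3 ≈ 51.962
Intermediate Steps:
m(O) = √(2 + O) (m(O) = √(O + 2) = √(2 + O))
r = 10 (r = (-5 - 9) + 24 = -14 + 24 = 10)
m(25)*r = √(2 + 25)*10 = √27*10 = (3*√3)*10 = 30*√3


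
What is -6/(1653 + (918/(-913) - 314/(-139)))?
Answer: -761442/209936351 ≈ -0.0036270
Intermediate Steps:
-6/(1653 + (918/(-913) - 314/(-139))) = -6/(1653 + (918*(-1/913) - 314*(-1/139))) = -6/(1653 + (-918/913 + 314/139)) = -6/(1653 + 159080/126907) = -6/(209936351/126907) = (126907/209936351)*(-6) = -761442/209936351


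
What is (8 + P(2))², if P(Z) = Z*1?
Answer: 100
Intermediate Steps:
P(Z) = Z
(8 + P(2))² = (8 + 2)² = 10² = 100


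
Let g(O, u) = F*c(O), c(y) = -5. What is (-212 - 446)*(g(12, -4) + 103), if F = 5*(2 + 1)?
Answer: -18424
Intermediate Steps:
F = 15 (F = 5*3 = 15)
g(O, u) = -75 (g(O, u) = 15*(-5) = -75)
(-212 - 446)*(g(12, -4) + 103) = (-212 - 446)*(-75 + 103) = -658*28 = -18424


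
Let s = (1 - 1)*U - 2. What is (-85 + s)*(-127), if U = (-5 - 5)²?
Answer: 11049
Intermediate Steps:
U = 100 (U = (-10)² = 100)
s = -2 (s = (1 - 1)*100 - 2 = 0*100 - 2 = 0 - 2 = -2)
(-85 + s)*(-127) = (-85 - 2)*(-127) = -87*(-127) = 11049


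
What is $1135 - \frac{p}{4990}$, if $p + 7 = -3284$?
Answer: $\frac{5666941}{4990} \approx 1135.7$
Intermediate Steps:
$p = -3291$ ($p = -7 - 3284 = -3291$)
$1135 - \frac{p}{4990} = 1135 - - \frac{3291}{4990} = 1135 + \frac{3291}{4990} = \frac{5666941}{4990}$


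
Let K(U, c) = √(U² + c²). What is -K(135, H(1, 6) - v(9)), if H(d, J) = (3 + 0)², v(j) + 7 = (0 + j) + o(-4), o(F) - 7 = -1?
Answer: -√18226 ≈ -135.00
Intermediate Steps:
o(F) = 6 (o(F) = 7 - 1 = 6)
v(j) = -1 + j (v(j) = -7 + ((0 + j) + 6) = -7 + (j + 6) = -7 + (6 + j) = -1 + j)
H(d, J) = 9 (H(d, J) = 3² = 9)
-K(135, H(1, 6) - v(9)) = -√(135² + (9 - (-1 + 9))²) = -√(18225 + (9 - 1*8)²) = -√(18225 + (9 - 8)²) = -√(18225 + 1²) = -√(18225 + 1) = -√18226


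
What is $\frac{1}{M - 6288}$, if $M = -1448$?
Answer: $- \frac{1}{7736} \approx -0.00012927$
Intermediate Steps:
$\frac{1}{M - 6288} = \frac{1}{-1448 - 6288} = \frac{1}{-7736} = - \frac{1}{7736}$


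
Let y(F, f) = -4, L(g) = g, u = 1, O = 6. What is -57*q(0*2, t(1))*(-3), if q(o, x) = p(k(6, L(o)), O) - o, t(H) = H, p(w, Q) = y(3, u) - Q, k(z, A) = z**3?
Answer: -1710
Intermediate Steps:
p(w, Q) = -4 - Q
q(o, x) = -10 - o (q(o, x) = (-4 - 1*6) - o = (-4 - 6) - o = -10 - o)
-57*q(0*2, t(1))*(-3) = -57*(-10 - 0*2)*(-3) = -57*(-10 - 1*0)*(-3) = -57*(-10 + 0)*(-3) = -57*(-10)*(-3) = 570*(-3) = -1710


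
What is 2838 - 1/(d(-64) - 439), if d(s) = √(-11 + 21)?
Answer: 546914257/192711 + √10/192711 ≈ 2838.0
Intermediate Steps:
d(s) = √10
2838 - 1/(d(-64) - 439) = 2838 - 1/(√10 - 439) = 2838 - 1/(-439 + √10)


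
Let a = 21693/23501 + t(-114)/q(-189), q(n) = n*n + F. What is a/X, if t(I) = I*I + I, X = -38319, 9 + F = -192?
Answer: -178879207/5331166128480 ≈ -3.3553e-5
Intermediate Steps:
F = -201 (F = -9 - 192 = -201)
q(n) = -201 + n**2 (q(n) = n*n - 201 = n**2 - 201 = -201 + n**2)
t(I) = I + I**2 (t(I) = I**2 + I = I + I**2)
a = 178879207/139125920 (a = 21693/23501 + (-114*(1 - 114))/(-201 + (-189)**2) = 21693*(1/23501) + (-114*(-113))/(-201 + 35721) = 21693/23501 + 12882/35520 = 21693/23501 + 12882*(1/35520) = 21693/23501 + 2147/5920 = 178879207/139125920 ≈ 1.2857)
a/X = (178879207/139125920)/(-38319) = (178879207/139125920)*(-1/38319) = -178879207/5331166128480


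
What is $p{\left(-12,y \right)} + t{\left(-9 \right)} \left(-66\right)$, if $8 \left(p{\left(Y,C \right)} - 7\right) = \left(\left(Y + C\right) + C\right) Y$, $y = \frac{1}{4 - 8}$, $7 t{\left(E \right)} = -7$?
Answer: $\frac{367}{4} \approx 91.75$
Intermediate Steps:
$t{\left(E \right)} = -1$ ($t{\left(E \right)} = \frac{1}{7} \left(-7\right) = -1$)
$y = - \frac{1}{4}$ ($y = \frac{1}{-4} = - \frac{1}{4} \approx -0.25$)
$p{\left(Y,C \right)} = 7 + \frac{Y \left(Y + 2 C\right)}{8}$ ($p{\left(Y,C \right)} = 7 + \frac{\left(\left(Y + C\right) + C\right) Y}{8} = 7 + \frac{\left(\left(C + Y\right) + C\right) Y}{8} = 7 + \frac{\left(Y + 2 C\right) Y}{8} = 7 + \frac{Y \left(Y + 2 C\right)}{8}$)
$p{\left(-12,y \right)} + t{\left(-9 \right)} \left(-66\right) = \left(7 + \frac{\left(-12\right)^{2}}{8} + \frac{1}{4} \left(- \frac{1}{4}\right) \left(-12\right)\right) - -66 = \left(7 + \frac{1}{8} \cdot 144 + \frac{3}{4}\right) + 66 = \left(7 + 18 + \frac{3}{4}\right) + 66 = \frac{103}{4} + 66 = \frac{367}{4}$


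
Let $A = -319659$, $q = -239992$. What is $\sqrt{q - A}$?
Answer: $\sqrt{79667} \approx 282.25$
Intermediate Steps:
$\sqrt{q - A} = \sqrt{-239992 - -319659} = \sqrt{-239992 + 319659} = \sqrt{79667}$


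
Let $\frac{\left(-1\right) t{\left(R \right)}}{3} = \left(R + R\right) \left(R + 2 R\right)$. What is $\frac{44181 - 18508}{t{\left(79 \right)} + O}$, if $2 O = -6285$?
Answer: $- \frac{51346}{230961} \approx -0.22231$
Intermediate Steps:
$O = - \frac{6285}{2}$ ($O = \frac{1}{2} \left(-6285\right) = - \frac{6285}{2} \approx -3142.5$)
$t{\left(R \right)} = - 18 R^{2}$ ($t{\left(R \right)} = - 3 \left(R + R\right) \left(R + 2 R\right) = - 3 \cdot 2 R 3 R = - 3 \cdot 6 R^{2} = - 18 R^{2}$)
$\frac{44181 - 18508}{t{\left(79 \right)} + O} = \frac{44181 - 18508}{- 18 \cdot 79^{2} - \frac{6285}{2}} = \frac{25673}{\left(-18\right) 6241 - \frac{6285}{2}} = \frac{25673}{-112338 - \frac{6285}{2}} = \frac{25673}{- \frac{230961}{2}} = 25673 \left(- \frac{2}{230961}\right) = - \frac{51346}{230961}$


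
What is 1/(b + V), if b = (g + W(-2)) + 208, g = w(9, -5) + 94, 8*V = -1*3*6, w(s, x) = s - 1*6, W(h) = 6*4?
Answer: 4/1307 ≈ 0.0030604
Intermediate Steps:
W(h) = 24
w(s, x) = -6 + s (w(s, x) = s - 6 = -6 + s)
V = -9/4 (V = (-1*3*6)/8 = (-3*6)/8 = (1/8)*(-18) = -9/4 ≈ -2.2500)
g = 97 (g = (-6 + 9) + 94 = 3 + 94 = 97)
b = 329 (b = (97 + 24) + 208 = 121 + 208 = 329)
1/(b + V) = 1/(329 - 9/4) = 1/(1307/4) = 4/1307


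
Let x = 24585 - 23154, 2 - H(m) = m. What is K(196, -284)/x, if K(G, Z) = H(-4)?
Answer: 2/477 ≈ 0.0041929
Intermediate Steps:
H(m) = 2 - m
x = 1431
K(G, Z) = 6 (K(G, Z) = 2 - 1*(-4) = 2 + 4 = 6)
K(196, -284)/x = 6/1431 = 6*(1/1431) = 2/477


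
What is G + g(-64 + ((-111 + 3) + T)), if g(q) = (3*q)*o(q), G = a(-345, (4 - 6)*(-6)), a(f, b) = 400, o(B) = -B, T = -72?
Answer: -178208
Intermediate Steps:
G = 400
g(q) = -3*q**2 (g(q) = (3*q)*(-q) = -3*q**2)
G + g(-64 + ((-111 + 3) + T)) = 400 - 3*(-64 + ((-111 + 3) - 72))**2 = 400 - 3*(-64 + (-108 - 72))**2 = 400 - 3*(-64 - 180)**2 = 400 - 3*(-244)**2 = 400 - 3*59536 = 400 - 178608 = -178208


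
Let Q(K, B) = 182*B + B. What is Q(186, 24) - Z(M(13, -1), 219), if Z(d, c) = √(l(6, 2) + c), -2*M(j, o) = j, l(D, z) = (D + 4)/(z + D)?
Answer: 4392 - √881/2 ≈ 4377.2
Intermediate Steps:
l(D, z) = (4 + D)/(D + z)
M(j, o) = -j/2
Q(K, B) = 183*B
Z(d, c) = √(5/4 + c) (Z(d, c) = √((4 + 6)/(6 + 2) + c) = √(10/8 + c) = √((⅛)*10 + c) = √(5/4 + c))
Q(186, 24) - Z(M(13, -1), 219) = 183*24 - √(5 + 4*219)/2 = 4392 - √(5 + 876)/2 = 4392 - √881/2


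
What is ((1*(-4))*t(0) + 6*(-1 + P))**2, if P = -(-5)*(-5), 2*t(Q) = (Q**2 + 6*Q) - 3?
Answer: 22500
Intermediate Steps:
t(Q) = -3/2 + Q**2/2 + 3*Q (t(Q) = ((Q**2 + 6*Q) - 3)/2 = (-3 + Q**2 + 6*Q)/2 = -3/2 + Q**2/2 + 3*Q)
P = -25 (P = -1*25 = -25)
((1*(-4))*t(0) + 6*(-1 + P))**2 = ((1*(-4))*(-3/2 + (1/2)*0**2 + 3*0) + 6*(-1 - 25))**2 = (-4*(-3/2 + (1/2)*0 + 0) + 6*(-26))**2 = (-4*(-3/2 + 0 + 0) - 156)**2 = (-4*(-3/2) - 156)**2 = (6 - 156)**2 = (-150)**2 = 22500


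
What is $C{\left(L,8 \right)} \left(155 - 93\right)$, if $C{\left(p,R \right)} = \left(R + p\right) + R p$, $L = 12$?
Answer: $7192$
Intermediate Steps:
$C{\left(p,R \right)} = R + p + R p$
$C{\left(L,8 \right)} \left(155 - 93\right) = \left(8 + 12 + 8 \cdot 12\right) \left(155 - 93\right) = \left(8 + 12 + 96\right) 62 = 116 \cdot 62 = 7192$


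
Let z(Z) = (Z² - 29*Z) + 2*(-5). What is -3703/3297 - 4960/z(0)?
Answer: 233087/471 ≈ 494.88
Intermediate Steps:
z(Z) = -10 + Z² - 29*Z (z(Z) = (Z² - 29*Z) - 10 = -10 + Z² - 29*Z)
-3703/3297 - 4960/z(0) = -3703/3297 - 4960/(-10 + 0² - 29*0) = -3703*1/3297 - 4960/(-10 + 0 + 0) = -529/471 - 4960/(-10) = -529/471 - 4960*(-⅒) = -529/471 + 496 = 233087/471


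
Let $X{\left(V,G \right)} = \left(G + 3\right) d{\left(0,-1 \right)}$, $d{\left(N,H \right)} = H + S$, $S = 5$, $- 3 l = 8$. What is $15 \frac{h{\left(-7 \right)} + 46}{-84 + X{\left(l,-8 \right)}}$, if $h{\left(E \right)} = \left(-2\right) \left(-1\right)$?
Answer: $- \frac{90}{13} \approx -6.9231$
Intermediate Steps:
$l = - \frac{8}{3}$ ($l = \left(- \frac{1}{3}\right) 8 = - \frac{8}{3} \approx -2.6667$)
$d{\left(N,H \right)} = 5 + H$ ($d{\left(N,H \right)} = H + 5 = 5 + H$)
$h{\left(E \right)} = 2$
$X{\left(V,G \right)} = 12 + 4 G$ ($X{\left(V,G \right)} = \left(G + 3\right) \left(5 - 1\right) = \left(3 + G\right) 4 = 12 + 4 G$)
$15 \frac{h{\left(-7 \right)} + 46}{-84 + X{\left(l,-8 \right)}} = 15 \frac{2 + 46}{-84 + \left(12 + 4 \left(-8\right)\right)} = 15 \frac{48}{-84 + \left(12 - 32\right)} = 15 \frac{48}{-84 - 20} = 15 \frac{48}{-104} = 15 \cdot 48 \left(- \frac{1}{104}\right) = 15 \left(- \frac{6}{13}\right) = - \frac{90}{13}$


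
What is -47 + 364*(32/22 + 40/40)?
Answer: 9311/11 ≈ 846.45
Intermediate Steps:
-47 + 364*(32/22 + 40/40) = -47 + 364*(32*(1/22) + 40*(1/40)) = -47 + 364*(16/11 + 1) = -47 + 364*(27/11) = -47 + 9828/11 = 9311/11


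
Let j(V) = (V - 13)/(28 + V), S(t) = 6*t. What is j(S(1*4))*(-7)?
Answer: -77/52 ≈ -1.4808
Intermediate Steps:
j(V) = (-13 + V)/(28 + V)
j(S(1*4))*(-7) = ((-13 + 6*(1*4))/(28 + 6*(1*4)))*(-7) = ((-13 + 6*4)/(28 + 6*4))*(-7) = ((-13 + 24)/(28 + 24))*(-7) = (11/52)*(-7) = -77/52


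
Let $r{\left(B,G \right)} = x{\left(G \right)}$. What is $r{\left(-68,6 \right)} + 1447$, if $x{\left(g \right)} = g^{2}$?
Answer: $1483$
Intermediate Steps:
$r{\left(B,G \right)} = G^{2}$
$r{\left(-68,6 \right)} + 1447 = 6^{2} + 1447 = 36 + 1447 = 1483$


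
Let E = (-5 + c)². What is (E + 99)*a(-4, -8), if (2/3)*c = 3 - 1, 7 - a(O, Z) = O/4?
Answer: 824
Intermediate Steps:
a(O, Z) = 7 - O/4
c = 3 (c = 3*(3 - 1)/2 = (3/2)*2 = 3)
E = 4 (E = (-5 + 3)² = (-2)² = 4)
(E + 99)*a(-4, -8) = (4 + 99)*(7 - ¼*(-4)) = 103*(7 + 1) = 103*8 = 824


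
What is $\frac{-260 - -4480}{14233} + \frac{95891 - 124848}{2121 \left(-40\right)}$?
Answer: $\frac{770169781}{1207527720} \approx 0.63781$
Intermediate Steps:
$\frac{-260 - -4480}{14233} + \frac{95891 - 124848}{2121 \left(-40\right)} = \left(-260 + 4480\right) \frac{1}{14233} - \frac{28957}{-84840} = 4220 \cdot \frac{1}{14233} - - \frac{28957}{84840} = \frac{4220}{14233} + \frac{28957}{84840} = \frac{770169781}{1207527720}$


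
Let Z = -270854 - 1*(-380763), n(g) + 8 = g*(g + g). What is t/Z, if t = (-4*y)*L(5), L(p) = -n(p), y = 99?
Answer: 16632/109909 ≈ 0.15133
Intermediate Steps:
n(g) = -8 + 2*g² (n(g) = -8 + g*(g + g) = -8 + g*(2*g) = -8 + 2*g²)
L(p) = 8 - 2*p² (L(p) = -(-8 + 2*p²) = 8 - 2*p²)
t = 16632 (t = (-4*99)*(8 - 2*5²) = -396*(8 - 2*25) = -396*(8 - 50) = -396*(-42) = 16632)
Z = 109909 (Z = -270854 + 380763 = 109909)
t/Z = 16632/109909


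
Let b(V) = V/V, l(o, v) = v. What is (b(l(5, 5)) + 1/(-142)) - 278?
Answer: -39335/142 ≈ -277.01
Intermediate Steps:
b(V) = 1
(b(l(5, 5)) + 1/(-142)) - 278 = (1 + 1/(-142)) - 278 = (1 - 1/142) - 278 = 141/142 - 278 = -39335/142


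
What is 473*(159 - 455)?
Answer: -140008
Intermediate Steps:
473*(159 - 455) = 473*(-296) = -140008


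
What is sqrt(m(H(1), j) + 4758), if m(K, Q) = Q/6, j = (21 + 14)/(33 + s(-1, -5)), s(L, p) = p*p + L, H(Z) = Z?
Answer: sqrt(61836298)/114 ≈ 68.979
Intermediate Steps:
s(L, p) = L + p**2 (s(L, p) = p**2 + L = L + p**2)
j = 35/57 (j = (21 + 14)/(33 + (-1 + (-5)**2)) = 35/(33 + (-1 + 25)) = 35/(33 + 24) = 35/57 ≈ 0.61403)
m(K, Q) = Q/6 (m(K, Q) = Q*(1/6) = Q/6)
sqrt(m(H(1), j) + 4758) = sqrt((1/6)*(35/57) + 4758) = sqrt(35/342 + 4758) = sqrt(1627271/342) = sqrt(61836298)/114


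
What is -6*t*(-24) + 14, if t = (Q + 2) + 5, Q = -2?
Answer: 734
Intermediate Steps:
t = 5 (t = (-2 + 2) + 5 = 0 + 5 = 5)
-6*t*(-24) + 14 = -6*5*(-24) + 14 = -30*(-24) + 14 = 720 + 14 = 734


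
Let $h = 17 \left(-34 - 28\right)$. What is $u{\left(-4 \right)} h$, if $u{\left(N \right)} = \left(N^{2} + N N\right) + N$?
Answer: $-29512$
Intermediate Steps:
$u{\left(N \right)} = N + 2 N^{2}$ ($u{\left(N \right)} = \left(N^{2} + N^{2}\right) + N = 2 N^{2} + N = N + 2 N^{2}$)
$h = -1054$ ($h = 17 \left(-62\right) = -1054$)
$u{\left(-4 \right)} h = - 4 \left(1 + 2 \left(-4\right)\right) \left(-1054\right) = - 4 \left(1 - 8\right) \left(-1054\right) = \left(-4\right) \left(-7\right) \left(-1054\right) = 28 \left(-1054\right) = -29512$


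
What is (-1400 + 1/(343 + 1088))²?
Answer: 4013607553201/2047761 ≈ 1.9600e+6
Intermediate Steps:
(-1400 + 1/(343 + 1088))² = (-1400 + 1/1431)² = (-2003399/1431)² = 4013607553201/2047761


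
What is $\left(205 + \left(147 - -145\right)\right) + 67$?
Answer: $564$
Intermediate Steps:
$\left(205 + \left(147 - -145\right)\right) + 67 = \left(205 + \left(147 + 145\right)\right) + 67 = \left(205 + 292\right) + 67 = 497 + 67 = 564$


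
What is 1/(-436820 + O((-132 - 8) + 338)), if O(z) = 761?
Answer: -1/436059 ≈ -2.2933e-6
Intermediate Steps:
1/(-436820 + O((-132 - 8) + 338)) = 1/(-436820 + 761) = 1/(-436059) = -1/436059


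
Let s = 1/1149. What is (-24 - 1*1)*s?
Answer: -25/1149 ≈ -0.021758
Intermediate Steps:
s = 1/1149 ≈ 0.00087032
(-24 - 1*1)*s = (-24 - 1*1)*(1/1149) = (-24 - 1)*(1/1149) = -25*1/1149 = -25/1149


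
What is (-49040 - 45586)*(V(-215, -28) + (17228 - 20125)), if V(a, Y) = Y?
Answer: 276781050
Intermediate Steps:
(-49040 - 45586)*(V(-215, -28) + (17228 - 20125)) = (-49040 - 45586)*(-28 + (17228 - 20125)) = -94626*(-28 - 2897) = -94626*(-2925) = 276781050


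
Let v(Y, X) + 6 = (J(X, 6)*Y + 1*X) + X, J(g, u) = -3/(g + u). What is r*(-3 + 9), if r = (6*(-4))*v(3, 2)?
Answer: 450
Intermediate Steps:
v(Y, X) = -6 + 2*X - 3*Y/(6 + X) (v(Y, X) = -6 + (((-3/(X + 6))*Y + 1*X) + X) = -6 + (((-3/(6 + X))*Y + X) + X) = -6 + ((-3*Y/(6 + X) + X) + X) = -6 + ((X - 3*Y/(6 + X)) + X) = -6 + (2*X - 3*Y/(6 + X)) = -6 + 2*X - 3*Y/(6 + X))
r = 75 (r = (6*(-4))*((-3*3 + 2*(-3 + 2)*(6 + 2))/(6 + 2)) = -24*(-9 + 2*(-1)*8)/8 = -3*(-9 - 16) = -3*(-25) = -24*(-25/8) = 75)
r*(-3 + 9) = 75*(-3 + 9) = 75*6 = 450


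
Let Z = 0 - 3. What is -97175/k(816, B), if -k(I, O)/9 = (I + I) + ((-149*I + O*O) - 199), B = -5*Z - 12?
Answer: -97175/1081278 ≈ -0.089870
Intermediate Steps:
Z = -3
B = 3 (B = -5*(-3) - 12 = 15 - 12 = 3)
k(I, O) = 1791 - 9*O² + 1323*I (k(I, O) = -9*((I + I) + ((-149*I + O*O) - 199)) = -9*(2*I + ((-149*I + O²) - 199)) = -9*(2*I + ((O² - 149*I) - 199)) = -9*(2*I + (-199 + O² - 149*I)) = -9*(-199 + O² - 147*I) = 1791 - 9*O² + 1323*I)
-97175/k(816, B) = -97175/(1791 - 9*3² + 1323*816) = -97175/(1791 - 9*9 + 1079568) = -97175/(1791 - 81 + 1079568) = -97175/1081278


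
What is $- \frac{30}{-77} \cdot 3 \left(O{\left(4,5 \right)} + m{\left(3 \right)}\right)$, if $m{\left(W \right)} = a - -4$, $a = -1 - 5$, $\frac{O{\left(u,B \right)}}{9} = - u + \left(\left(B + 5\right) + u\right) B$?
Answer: $\frac{53280}{77} \approx 691.95$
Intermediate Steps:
$O{\left(u,B \right)} = - 9 u + 9 B \left(5 + B + u\right)$ ($O{\left(u,B \right)} = 9 \left(- u + \left(\left(B + 5\right) + u\right) B\right) = 9 \left(- u + \left(\left(5 + B\right) + u\right) B\right) = 9 \left(- u + \left(5 + B + u\right) B\right) = 9 \left(- u + B \left(5 + B + u\right)\right) = - 9 u + 9 B \left(5 + B + u\right)$)
$a = -6$
$m{\left(W \right)} = -2$ ($m{\left(W \right)} = -6 - -4 = -6 + 4 = -2$)
$- \frac{30}{-77} \cdot 3 \left(O{\left(4,5 \right)} + m{\left(3 \right)}\right) = - \frac{30}{-77} \cdot 3 \left(\left(\left(-9\right) 4 + 9 \cdot 5^{2} + 45 \cdot 5 + 9 \cdot 5 \cdot 4\right) - 2\right) = \left(-30\right) \left(- \frac{1}{77}\right) 3 \left(\left(-36 + 9 \cdot 25 + 225 + 180\right) - 2\right) = \frac{30 \cdot 3 \left(\left(-36 + 225 + 225 + 180\right) - 2\right)}{77} = \frac{30 \cdot 3 \left(594 - 2\right)}{77} = \frac{30 \cdot 3 \cdot 592}{77} = \frac{30}{77} \cdot 1776 = \frac{53280}{77}$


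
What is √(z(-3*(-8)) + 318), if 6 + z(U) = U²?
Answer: 2*√222 ≈ 29.799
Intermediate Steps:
z(U) = -6 + U²
√(z(-3*(-8)) + 318) = √((-6 + (-3*(-8))²) + 318) = √((-6 + 24²) + 318) = √((-6 + 576) + 318) = √(570 + 318) = √888 = 2*√222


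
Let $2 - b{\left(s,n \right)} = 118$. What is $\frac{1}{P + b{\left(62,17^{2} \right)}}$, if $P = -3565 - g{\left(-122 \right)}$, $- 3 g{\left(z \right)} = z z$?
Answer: $\frac{3}{3841} \approx 0.00078105$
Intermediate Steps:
$b{\left(s,n \right)} = -116$ ($b{\left(s,n \right)} = 2 - 118 = -116$)
$g{\left(z \right)} = - \frac{z^{2}}{3}$ ($g{\left(z \right)} = - \frac{z z}{3} = - \frac{z^{2}}{3}$)
$P = \frac{4189}{3}$ ($P = -3565 - - \frac{\left(-122\right)^{2}}{3} = -3565 - \left(- \frac{1}{3}\right) 14884 = -3565 - - \frac{14884}{3} = -3565 + \frac{14884}{3} = \frac{4189}{3} \approx 1396.3$)
$\frac{1}{P + b{\left(62,17^{2} \right)}} = \frac{1}{\frac{4189}{3} - 116} = \frac{1}{\frac{3841}{3}} = \frac{3}{3841}$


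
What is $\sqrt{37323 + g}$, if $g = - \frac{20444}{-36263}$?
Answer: $\frac{103 \sqrt{4626324751}}{36263} \approx 193.19$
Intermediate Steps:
$g = \frac{20444}{36263}$ ($g = \left(-20444\right) \left(- \frac{1}{36263}\right) = \frac{20444}{36263} \approx 0.56377$)
$\sqrt{37323 + g} = \sqrt{37323 + \frac{20444}{36263}} = \sqrt{\frac{1353464393}{36263}} = \frac{103 \sqrt{4626324751}}{36263}$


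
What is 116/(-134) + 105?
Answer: 6977/67 ≈ 104.13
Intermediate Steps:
116/(-134) + 105 = 116*(-1/134) + 105 = -58/67 + 105 = 6977/67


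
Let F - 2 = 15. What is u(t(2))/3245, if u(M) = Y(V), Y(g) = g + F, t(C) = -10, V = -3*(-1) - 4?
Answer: 16/3245 ≈ 0.0049307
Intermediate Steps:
F = 17 (F = 2 + 15 = 17)
V = -1 (V = 3 - 4 = -1)
Y(g) = 17 + g (Y(g) = g + 17 = 17 + g)
u(M) = 16 (u(M) = 17 - 1 = 16)
u(t(2))/3245 = 16/3245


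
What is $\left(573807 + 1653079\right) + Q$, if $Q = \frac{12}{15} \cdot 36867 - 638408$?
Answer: $\frac{8089858}{5} \approx 1.618 \cdot 10^{6}$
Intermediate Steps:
$Q = - \frac{3044572}{5}$ ($Q = 12 \cdot \frac{1}{15} \cdot 36867 - 638408 = \frac{4}{5} \cdot 36867 - 638408 = \frac{147468}{5} - 638408 = - \frac{3044572}{5} \approx -6.0891 \cdot 10^{5}$)
$\left(573807 + 1653079\right) + Q = \left(573807 + 1653079\right) - \frac{3044572}{5} = 2226886 - \frac{3044572}{5} = \frac{8089858}{5}$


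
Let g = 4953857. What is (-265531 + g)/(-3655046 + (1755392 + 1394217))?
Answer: -4688326/505437 ≈ -9.2758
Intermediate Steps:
(-265531 + g)/(-3655046 + (1755392 + 1394217)) = (-265531 + 4953857)/(-3655046 + (1755392 + 1394217)) = 4688326/(-3655046 + 3149609) = 4688326/(-505437) = 4688326*(-1/505437) = -4688326/505437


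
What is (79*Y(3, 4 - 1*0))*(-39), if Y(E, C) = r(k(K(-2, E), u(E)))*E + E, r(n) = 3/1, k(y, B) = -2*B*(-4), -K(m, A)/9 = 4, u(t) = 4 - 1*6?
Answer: -36972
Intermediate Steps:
u(t) = -2 (u(t) = 4 - 6 = -2)
K(m, A) = -36 (K(m, A) = -9*4 = -36)
k(y, B) = 8*B
r(n) = 3 (r(n) = 3*1 = 3)
Y(E, C) = 4*E (Y(E, C) = 3*E + E = 4*E)
(79*Y(3, 4 - 1*0))*(-39) = (79*(4*3))*(-39) = (79*12)*(-39) = 948*(-39) = -36972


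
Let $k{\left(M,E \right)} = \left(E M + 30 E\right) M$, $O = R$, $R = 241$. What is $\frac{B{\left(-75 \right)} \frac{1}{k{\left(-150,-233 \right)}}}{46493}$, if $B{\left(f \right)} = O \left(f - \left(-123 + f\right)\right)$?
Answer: $- \frac{9881}{64997214000} \approx -1.5202 \cdot 10^{-7}$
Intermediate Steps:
$O = 241$
$k{\left(M,E \right)} = M \left(30 E + E M\right)$ ($k{\left(M,E \right)} = \left(30 E + E M\right) M = M \left(30 E + E M\right)$)
$B{\left(f \right)} = 29643$ ($B{\left(f \right)} = 241 \left(f - \left(-123 + f\right)\right) = 241 \cdot 123 = 29643$)
$\frac{B{\left(-75 \right)} \frac{1}{k{\left(-150,-233 \right)}}}{46493} = \frac{29643 \frac{1}{\left(-233\right) \left(-150\right) \left(30 - 150\right)}}{46493} = \frac{29643}{\left(-233\right) \left(-150\right) \left(-120\right)} \frac{1}{46493} = \frac{29643}{-4194000} \cdot \frac{1}{46493} = 29643 \left(- \frac{1}{4194000}\right) \frac{1}{46493} = \left(- \frac{9881}{1398000}\right) \frac{1}{46493} = - \frac{9881}{64997214000}$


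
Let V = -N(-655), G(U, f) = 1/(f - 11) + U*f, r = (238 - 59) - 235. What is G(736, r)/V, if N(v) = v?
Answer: -2761473/43885 ≈ -62.925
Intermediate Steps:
r = -56 (r = 179 - 235 = -56)
G(U, f) = 1/(-11 + f) + U*f
V = 655 (V = -1*(-655) = 655)
G(736, r)/V = ((1 + 736*(-56)² - 11*736*(-56))/(-11 - 56))/655 = ((1 + 736*3136 + 453376)/(-67))*(1/655) = -(1 + 2308096 + 453376)/67*(1/655) = -1/67*2761473*(1/655) = -2761473/67*1/655 = -2761473/43885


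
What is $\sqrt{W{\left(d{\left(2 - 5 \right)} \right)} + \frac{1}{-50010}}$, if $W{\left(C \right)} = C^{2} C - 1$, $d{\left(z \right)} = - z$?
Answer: $\frac{\sqrt{65025952590}}{50010} \approx 5.099$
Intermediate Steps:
$W{\left(C \right)} = -1 + C^{3}$ ($W{\left(C \right)} = C^{3} - 1 = -1 + C^{3}$)
$\sqrt{W{\left(d{\left(2 - 5 \right)} \right)} + \frac{1}{-50010}} = \sqrt{\left(-1 + \left(- (2 - 5)\right)^{3}\right) + \frac{1}{-50010}} = \sqrt{\left(-1 + \left(- (2 - 5)\right)^{3}\right) - \frac{1}{50010}} = \sqrt{\left(-1 + \left(\left(-1\right) \left(-3\right)\right)^{3}\right) - \frac{1}{50010}} = \sqrt{\left(-1 + 3^{3}\right) - \frac{1}{50010}} = \sqrt{\left(-1 + 27\right) - \frac{1}{50010}} = \sqrt{26 - \frac{1}{50010}} = \sqrt{\frac{1300259}{50010}} = \frac{\sqrt{65025952590}}{50010}$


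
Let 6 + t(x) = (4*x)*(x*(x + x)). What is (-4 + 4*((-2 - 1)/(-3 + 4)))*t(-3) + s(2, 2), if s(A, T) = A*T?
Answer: 3556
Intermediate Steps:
t(x) = -6 + 8*x**3 (t(x) = -6 + (4*x)*(x*(x + x)) = -6 + (4*x)*(x*(2*x)) = -6 + (4*x)*(2*x**2) = -6 + 8*x**3)
(-4 + 4*((-2 - 1)/(-3 + 4)))*t(-3) + s(2, 2) = (-4 + 4*((-2 - 1)/(-3 + 4)))*(-6 + 8*(-3)**3) + 2*2 = (-4 + 4*(-3/1))*(-6 + 8*(-27)) + 4 = (-4 + 4*(-3*1))*(-6 - 216) + 4 = (-4 + 4*(-3))*(-222) + 4 = (-4 - 12)*(-222) + 4 = -16*(-222) + 4 = 3552 + 4 = 3556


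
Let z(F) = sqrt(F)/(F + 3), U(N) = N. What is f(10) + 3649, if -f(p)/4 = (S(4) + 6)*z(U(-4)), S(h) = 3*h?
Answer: 3649 + 144*I ≈ 3649.0 + 144.0*I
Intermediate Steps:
z(F) = sqrt(F)/(3 + F)
f(p) = 144*I (f(p) = -4*(3*4 + 6)*sqrt(-4)/(3 - 4) = -4*(12 + 6)*(2*I)/(-1) = -72*(2*I)*(-1) = -72*(-2*I) = -(-144)*I = 144*I)
f(10) + 3649 = 144*I + 3649 = 3649 + 144*I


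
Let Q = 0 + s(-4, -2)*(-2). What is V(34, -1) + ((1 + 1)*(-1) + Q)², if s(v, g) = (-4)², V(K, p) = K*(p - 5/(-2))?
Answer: 1207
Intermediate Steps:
V(K, p) = K*(5/2 + p) (V(K, p) = K*(p - 5*(-½)) = K*(p + 5/2) = K*(5/2 + p))
s(v, g) = 16
Q = -32 (Q = 0 + 16*(-2) = 0 - 32 = -32)
V(34, -1) + ((1 + 1)*(-1) + Q)² = (½)*34*(5 + 2*(-1)) + ((1 + 1)*(-1) - 32)² = (½)*34*(5 - 2) + (2*(-1) - 32)² = (½)*34*3 + (-2 - 32)² = 51 + (-34)² = 51 + 1156 = 1207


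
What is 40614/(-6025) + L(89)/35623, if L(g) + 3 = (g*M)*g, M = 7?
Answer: -1112742422/214628575 ≈ -5.1845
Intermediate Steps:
L(g) = -3 + 7*g² (L(g) = -3 + (g*7)*g = -3 + (7*g)*g = -3 + 7*g²)
40614/(-6025) + L(89)/35623 = 40614/(-6025) + (-3 + 7*89²)/35623 = 40614*(-1/6025) + (-3 + 7*7921)*(1/35623) = -40614/6025 + (-3 + 55447)*(1/35623) = -40614/6025 + 55444*(1/35623) = -40614/6025 + 55444/35623 = -1112742422/214628575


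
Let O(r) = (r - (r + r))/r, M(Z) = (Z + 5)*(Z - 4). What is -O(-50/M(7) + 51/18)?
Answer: 1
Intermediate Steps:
M(Z) = (-4 + Z)*(5 + Z) (M(Z) = (5 + Z)*(-4 + Z) = (-4 + Z)*(5 + Z))
O(r) = -1 (O(r) = (r - 2*r)/r = (-r)/r = -1)
-O(-50/M(7) + 51/18) = -1*(-1) = 1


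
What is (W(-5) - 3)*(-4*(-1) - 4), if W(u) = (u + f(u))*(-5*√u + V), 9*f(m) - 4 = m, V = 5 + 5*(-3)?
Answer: 0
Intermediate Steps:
V = -10 (V = 5 - 15 = -10)
f(m) = 4/9 + m/9
W(u) = (-10 - 5*√u)*(4/9 + 10*u/9) (W(u) = (u + (4/9 + u/9))*(-5*√u - 10) = (4/9 + 10*u/9)*(-10 - 5*√u) = (-10 - 5*√u)*(4/9 + 10*u/9))
(W(-5) - 3)*(-4*(-1) - 4) = ((-40/9 - 100/9*(-5) - (-250)*I*√5/9 - 20*I*√5/9) - 3)*(-4*(-1) - 4) = ((-40/9 + 500/9 - (-250)*I*√5/9 - 20*I*√5/9) - 3)*(4 - 4) = ((-40/9 + 500/9 + 250*I*√5/9 - 20*I*√5/9) - 3)*0 = ((460/9 + 230*I*√5/9) - 3)*0 = (433/9 + 230*I*√5/9)*0 = 0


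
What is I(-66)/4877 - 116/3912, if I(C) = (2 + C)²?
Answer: 3864455/4769706 ≈ 0.81021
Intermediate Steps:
I(-66)/4877 - 116/3912 = (2 - 66)²/4877 - 116/3912 = (-64)²*(1/4877) - 116*1/3912 = 4096*(1/4877) - 29/978 = 4096/4877 - 29/978 = 3864455/4769706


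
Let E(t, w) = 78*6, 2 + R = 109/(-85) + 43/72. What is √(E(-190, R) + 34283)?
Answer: √34751 ≈ 186.42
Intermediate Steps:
R = -16433/6120 (R = -2 + (109/(-85) + 43/72) = -2 + (109*(-1/85) + 43*(1/72)) = -2 + (-109/85 + 43/72) = -2 - 4193/6120 = -16433/6120 ≈ -2.6851)
E(t, w) = 468
√(E(-190, R) + 34283) = √(468 + 34283) = √34751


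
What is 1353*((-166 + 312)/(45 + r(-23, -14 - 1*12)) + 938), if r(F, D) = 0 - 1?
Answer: 2547207/2 ≈ 1.2736e+6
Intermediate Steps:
r(F, D) = -1
1353*((-166 + 312)/(45 + r(-23, -14 - 1*12)) + 938) = 1353*((-166 + 312)/(45 - 1) + 938) = 1353*(146/44 + 938) = 1353*(146*(1/44) + 938) = 1353*(73/22 + 938) = 1353*(20709/22) = 2547207/2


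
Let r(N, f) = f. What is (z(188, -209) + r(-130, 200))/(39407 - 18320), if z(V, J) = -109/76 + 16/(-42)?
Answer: 316303/33654852 ≈ 0.0093984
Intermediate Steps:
z(V, J) = -2897/1596 (z(V, J) = -109*1/76 + 16*(-1/42) = -109/76 - 8/21 = -2897/1596)
(z(188, -209) + r(-130, 200))/(39407 - 18320) = (-2897/1596 + 200)/(39407 - 18320) = (316303/1596)/21087 = (316303/1596)*(1/21087) = 316303/33654852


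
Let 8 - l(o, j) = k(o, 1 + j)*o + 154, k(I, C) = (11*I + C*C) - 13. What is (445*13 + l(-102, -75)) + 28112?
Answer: 476533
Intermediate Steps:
k(I, C) = -13 + C² + 11*I (k(I, C) = (11*I + C²) - 13 = (C² + 11*I) - 13 = -13 + C² + 11*I)
l(o, j) = -146 - o*(-13 + (1 + j)² + 11*o) (l(o, j) = 8 - ((-13 + (1 + j)² + 11*o)*o + 154) = 8 - (o*(-13 + (1 + j)² + 11*o) + 154) = 8 - (154 + o*(-13 + (1 + j)² + 11*o)) = 8 + (-154 - o*(-13 + (1 + j)² + 11*o)) = -146 - o*(-13 + (1 + j)² + 11*o))
(445*13 + l(-102, -75)) + 28112 = (445*13 + (-146 - 1*(-102)*(-13 + (1 - 75)² + 11*(-102)))) + 28112 = (5785 + (-146 - 1*(-102)*(-13 + (-74)² - 1122))) + 28112 = (5785 + (-146 - 1*(-102)*(-13 + 5476 - 1122))) + 28112 = (5785 + (-146 - 1*(-102)*4341)) + 28112 = (5785 + (-146 + 442782)) + 28112 = (5785 + 442636) + 28112 = 448421 + 28112 = 476533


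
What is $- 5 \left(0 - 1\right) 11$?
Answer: $55$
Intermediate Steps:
$- 5 \left(0 - 1\right) 11 = \left(-5\right) \left(-1\right) 11 = 5 \cdot 11 = 55$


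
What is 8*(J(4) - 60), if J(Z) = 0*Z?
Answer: -480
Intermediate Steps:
J(Z) = 0
8*(J(4) - 60) = 8*(0 - 60) = 8*(-60) = -480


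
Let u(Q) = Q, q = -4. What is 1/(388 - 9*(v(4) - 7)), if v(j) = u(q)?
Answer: 1/487 ≈ 0.0020534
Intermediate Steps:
v(j) = -4
1/(388 - 9*(v(4) - 7)) = 1/(388 - 9*(-4 - 7)) = 1/(388 - 9*(-11)) = 1/(388 + 99) = 1/487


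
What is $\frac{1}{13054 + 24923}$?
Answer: $\frac{1}{37977} \approx 2.6332 \cdot 10^{-5}$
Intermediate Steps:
$\frac{1}{13054 + 24923} = \frac{1}{37977}$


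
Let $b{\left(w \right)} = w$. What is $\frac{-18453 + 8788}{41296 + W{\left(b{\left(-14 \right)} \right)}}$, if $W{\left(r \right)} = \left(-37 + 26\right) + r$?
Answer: $- \frac{9665}{41271} \approx -0.23418$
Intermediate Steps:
$W{\left(r \right)} = -11 + r$
$\frac{-18453 + 8788}{41296 + W{\left(b{\left(-14 \right)} \right)}} = \frac{-18453 + 8788}{41296 - 25} = - \frac{9665}{41296 - 25} = - \frac{9665}{41271}$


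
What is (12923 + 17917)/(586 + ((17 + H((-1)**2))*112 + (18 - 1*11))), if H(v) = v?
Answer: 30840/2609 ≈ 11.821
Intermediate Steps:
(12923 + 17917)/(586 + ((17 + H((-1)**2))*112 + (18 - 1*11))) = (12923 + 17917)/(586 + ((17 + (-1)**2)*112 + (18 - 1*11))) = 30840/(586 + ((17 + 1)*112 + (18 - 11))) = 30840/(586 + (18*112 + 7)) = 30840/(586 + (2016 + 7)) = 30840/(586 + 2023) = 30840/2609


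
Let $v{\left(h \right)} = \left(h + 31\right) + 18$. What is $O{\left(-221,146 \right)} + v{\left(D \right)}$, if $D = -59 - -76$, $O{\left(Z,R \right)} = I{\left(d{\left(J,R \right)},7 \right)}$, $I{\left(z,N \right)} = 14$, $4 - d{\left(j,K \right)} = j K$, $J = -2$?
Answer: $80$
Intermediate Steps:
$d{\left(j,K \right)} = 4 - K j$ ($d{\left(j,K \right)} = 4 - j K = 4 - K j$)
$O{\left(Z,R \right)} = 14$
$D = 17$ ($D = -59 + 76 = 17$)
$v{\left(h \right)} = 49 + h$ ($v{\left(h \right)} = \left(31 + h\right) + 18 = 49 + h$)
$O{\left(-221,146 \right)} + v{\left(D \right)} = 14 + \left(49 + 17\right) = 14 + 66 = 80$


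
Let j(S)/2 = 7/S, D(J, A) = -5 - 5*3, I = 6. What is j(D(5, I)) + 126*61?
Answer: 76853/10 ≈ 7685.3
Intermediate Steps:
D(J, A) = -20 (D(J, A) = -5 - 15 = -20)
j(S) = 14/S (j(S) = 2*(7/S) = 14/S)
j(D(5, I)) + 126*61 = 14/(-20) + 126*61 = 14*(-1/20) + 7686 = -7/10 + 7686 = 76853/10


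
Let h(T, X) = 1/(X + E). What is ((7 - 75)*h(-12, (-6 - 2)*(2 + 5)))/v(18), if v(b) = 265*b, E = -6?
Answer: 17/73935 ≈ 0.00022993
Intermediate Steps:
h(T, X) = 1/(-6 + X) (h(T, X) = 1/(X - 6) = 1/(-6 + X))
((7 - 75)*h(-12, (-6 - 2)*(2 + 5)))/v(18) = ((7 - 75)/(-6 + (-6 - 2)*(2 + 5)))/((265*18)) = -68/(-6 - 8*7)/4770 = -68/(-6 - 56)*(1/4770) = -68/(-62)*(1/4770) = -68*(-1/62)*(1/4770) = (34/31)*(1/4770) = 17/73935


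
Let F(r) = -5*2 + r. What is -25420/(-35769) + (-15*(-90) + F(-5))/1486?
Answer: 85525735/53152734 ≈ 1.6091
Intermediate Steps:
F(r) = -10 + r
-25420/(-35769) + (-15*(-90) + F(-5))/1486 = -25420/(-35769) + (-15*(-90) + (-10 - 5))/1486 = -25420*(-1/35769) + (1350 - 15)*(1/1486) = 25420/35769 + 1335*(1/1486) = 25420/35769 + 1335/1486 = 85525735/53152734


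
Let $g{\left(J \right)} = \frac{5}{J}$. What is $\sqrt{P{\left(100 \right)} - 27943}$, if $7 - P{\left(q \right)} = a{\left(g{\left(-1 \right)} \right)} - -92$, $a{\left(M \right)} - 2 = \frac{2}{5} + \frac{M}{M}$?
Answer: $\frac{3 i \sqrt{77865}}{5} \approx 167.43 i$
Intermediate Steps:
$a{\left(M \right)} = \frac{17}{5}$ ($a{\left(M \right)} = 2 + \left(\frac{2}{5} + \frac{M}{M}\right) = 2 + \left(2 \cdot \frac{1}{5} + 1\right) = 2 + \left(\frac{2}{5} + 1\right) = 2 + \frac{7}{5} = \frac{17}{5}$)
$P{\left(q \right)} = - \frac{442}{5}$ ($P{\left(q \right)} = 7 - \left(\frac{17}{5} - -92\right) = 7 - \left(\frac{17}{5} + 92\right) = 7 - \frac{477}{5} = - \frac{442}{5}$)
$\sqrt{P{\left(100 \right)} - 27943} = \sqrt{- \frac{442}{5} - 27943} = \sqrt{- \frac{140157}{5}} = \frac{3 i \sqrt{77865}}{5}$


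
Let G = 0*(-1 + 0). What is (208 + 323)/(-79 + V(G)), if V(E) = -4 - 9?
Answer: -531/92 ≈ -5.7717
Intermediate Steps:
G = 0 (G = 0*(-1) = 0)
V(E) = -13
(208 + 323)/(-79 + V(G)) = (208 + 323)/(-79 - 13) = 531/(-92) = 531*(-1/92) = -531/92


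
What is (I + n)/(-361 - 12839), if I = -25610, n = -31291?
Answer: 18967/4400 ≈ 4.3107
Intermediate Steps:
(I + n)/(-361 - 12839) = (-25610 - 31291)/(-361 - 12839) = -56901/(-13200) = -56901*(-1/13200) = 18967/4400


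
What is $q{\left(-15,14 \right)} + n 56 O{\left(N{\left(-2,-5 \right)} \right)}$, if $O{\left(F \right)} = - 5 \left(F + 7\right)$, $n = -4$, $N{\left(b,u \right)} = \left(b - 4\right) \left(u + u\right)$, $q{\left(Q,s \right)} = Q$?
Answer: $75025$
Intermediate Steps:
$N{\left(b,u \right)} = 2 u \left(-4 + b\right)$ ($N{\left(b,u \right)} = \left(b - 4\right) 2 u = \left(-4 + b\right) 2 u = 2 u \left(-4 + b\right)$)
$O{\left(F \right)} = -35 - 5 F$ ($O{\left(F \right)} = - 5 \left(7 + F\right) = -35 - 5 F$)
$q{\left(-15,14 \right)} + n 56 O{\left(N{\left(-2,-5 \right)} \right)} = -15 + \left(-4\right) 56 \left(-35 - 5 \cdot 2 \left(-5\right) \left(-4 - 2\right)\right) = -15 - 224 \left(-35 - 5 \cdot 2 \left(-5\right) \left(-6\right)\right) = -15 - 224 \left(-35 - 300\right) = -15 - -75040 = -15 + 75040 = 75025$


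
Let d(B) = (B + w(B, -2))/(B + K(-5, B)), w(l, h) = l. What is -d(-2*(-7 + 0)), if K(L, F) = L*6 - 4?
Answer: 7/5 ≈ 1.4000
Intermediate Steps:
K(L, F) = -4 + 6*L (K(L, F) = 6*L - 4 = -4 + 6*L)
d(B) = 2*B/(-34 + B) (d(B) = (B + B)/(B + (-4 + 6*(-5))) = (2*B)/(B + (-4 - 30)) = (2*B)/(B - 34) = (2*B)/(-34 + B) = 2*B/(-34 + B))
-d(-2*(-7 + 0)) = -2*(-2*(-7 + 0))/(-34 - 2*(-7 + 0)) = -2*(-2*(-7))/(-34 - 2*(-7)) = -2*14/(-34 + 14) = -2*14/(-20) = -2*14*(-1)/20 = -1*(-7/5) = 7/5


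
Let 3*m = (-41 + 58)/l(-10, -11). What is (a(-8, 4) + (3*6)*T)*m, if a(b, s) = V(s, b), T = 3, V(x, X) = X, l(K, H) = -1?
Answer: -782/3 ≈ -260.67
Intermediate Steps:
m = -17/3 (m = ((-41 + 58)/(-1))/3 = (17*(-1))/3 = (⅓)*(-17) = -17/3 ≈ -5.6667)
a(b, s) = b
(a(-8, 4) + (3*6)*T)*m = (-8 + (3*6)*3)*(-17/3) = (-8 + 18*3)*(-17/3) = (-8 + 54)*(-17/3) = 46*(-17/3) = -782/3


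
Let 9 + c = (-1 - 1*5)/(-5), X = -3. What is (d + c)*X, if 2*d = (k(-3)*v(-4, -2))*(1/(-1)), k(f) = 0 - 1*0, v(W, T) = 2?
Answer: 117/5 ≈ 23.400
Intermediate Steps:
c = -39/5 (c = -9 + (-1 - 1*5)/(-5) = -9 + (-1 - 5)*(-⅕) = -9 - 6*(-⅕) = -9 + 6/5 = -39/5 ≈ -7.8000)
k(f) = 0 (k(f) = 0 + 0 = 0)
d = 0 (d = ((0*2)*(1/(-1)))/2 = (0*(1*(-1)))/2 = (0*(-1))/2 = (½)*0 = 0)
(d + c)*X = (0 - 39/5)*(-3) = -39/5*(-3) = 117/5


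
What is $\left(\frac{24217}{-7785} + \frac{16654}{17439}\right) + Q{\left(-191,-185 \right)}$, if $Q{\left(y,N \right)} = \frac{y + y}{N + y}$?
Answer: $- \frac{9697029553}{8507790540} \approx -1.1398$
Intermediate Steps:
$Q{\left(y,N \right)} = \frac{2 y}{N + y}$
$\left(\frac{24217}{-7785} + \frac{16654}{17439}\right) + Q{\left(-191,-185 \right)} = \left(\frac{24217}{-7785} + \frac{16654}{17439}\right) + 2 \left(-191\right) \frac{1}{-185 - 191} = \left(24217 \left(- \frac{1}{7785}\right) + 16654 \cdot \frac{1}{17439}\right) + 2 \left(-191\right) \frac{1}{-376} = \left(- \frac{24217}{7785} + \frac{16654}{17439}\right) + 2 \left(-191\right) \left(- \frac{1}{376}\right) = - \frac{97556291}{45254205} + \frac{191}{188} = - \frac{9697029553}{8507790540}$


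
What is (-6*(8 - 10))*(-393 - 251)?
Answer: -7728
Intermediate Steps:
(-6*(8 - 10))*(-393 - 251) = -6*(-2)*(-644) = 12*(-644) = -7728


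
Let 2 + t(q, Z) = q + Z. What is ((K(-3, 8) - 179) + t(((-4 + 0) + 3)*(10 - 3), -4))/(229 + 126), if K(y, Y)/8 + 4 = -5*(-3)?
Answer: -104/355 ≈ -0.29296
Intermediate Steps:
K(y, Y) = 88 (K(y, Y) = -32 + 8*(-5*(-3)) = -32 + 8*15 = -32 + 120 = 88)
t(q, Z) = -2 + Z + q (t(q, Z) = -2 + (q + Z) = -2 + (Z + q) = -2 + Z + q)
((K(-3, 8) - 179) + t(((-4 + 0) + 3)*(10 - 3), -4))/(229 + 126) = ((88 - 179) + (-2 - 4 + ((-4 + 0) + 3)*(10 - 3)))/(229 + 126) = (-91 + (-2 - 4 + (-4 + 3)*7))/355 = (-91 + (-2 - 4 - 1*7))*(1/355) = (-91 + (-2 - 4 - 7))*(1/355) = (-91 - 13)*(1/355) = -104*1/355 = -104/355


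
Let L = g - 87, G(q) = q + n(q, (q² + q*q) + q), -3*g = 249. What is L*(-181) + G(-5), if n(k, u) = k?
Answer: 30760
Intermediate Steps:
g = -83 (g = -⅓*249 = -83)
G(q) = 2*q (G(q) = q + q = 2*q)
L = -170 (L = -83 - 87 = -170)
L*(-181) + G(-5) = -170*(-181) + 2*(-5) = 30770 - 10 = 30760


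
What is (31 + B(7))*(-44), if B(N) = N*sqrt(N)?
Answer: -1364 - 308*sqrt(7) ≈ -2178.9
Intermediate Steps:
B(N) = N**(3/2)
(31 + B(7))*(-44) = (31 + 7**(3/2))*(-44) = (31 + 7*sqrt(7))*(-44) = -1364 - 308*sqrt(7)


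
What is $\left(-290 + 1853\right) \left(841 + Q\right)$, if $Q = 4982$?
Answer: $9101349$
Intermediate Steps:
$\left(-290 + 1853\right) \left(841 + Q\right) = \left(-290 + 1853\right) \left(841 + 4982\right) = 1563 \cdot 5823 = 9101349$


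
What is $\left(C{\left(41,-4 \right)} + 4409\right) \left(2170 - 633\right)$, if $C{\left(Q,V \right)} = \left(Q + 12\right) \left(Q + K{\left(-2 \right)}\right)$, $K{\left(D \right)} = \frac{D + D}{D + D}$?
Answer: $10197995$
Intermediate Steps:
$K{\left(D \right)} = 1$ ($K{\left(D \right)} = \frac{2 D}{2 D} = 2 D \frac{1}{2 D} = 1$)
$C{\left(Q,V \right)} = \left(1 + Q\right) \left(12 + Q\right)$ ($C{\left(Q,V \right)} = \left(Q + 12\right) \left(Q + 1\right) = \left(12 + Q\right) \left(1 + Q\right) = \left(1 + Q\right) \left(12 + Q\right)$)
$\left(C{\left(41,-4 \right)} + 4409\right) \left(2170 - 633\right) = \left(\left(12 + 41^{2} + 13 \cdot 41\right) + 4409\right) \left(2170 - 633\right) = \left(\left(12 + 1681 + 533\right) + 4409\right) 1537 = \left(2226 + 4409\right) 1537 = 6635 \cdot 1537 = 10197995$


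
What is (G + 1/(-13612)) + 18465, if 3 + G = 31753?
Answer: 683526579/13612 ≈ 50215.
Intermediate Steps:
G = 31750 (G = -3 + 31753 = 31750)
(G + 1/(-13612)) + 18465 = (31750 + 1/(-13612)) + 18465 = (31750 - 1/13612) + 18465 = 432180999/13612 + 18465 = 683526579/13612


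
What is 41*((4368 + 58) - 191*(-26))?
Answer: 385072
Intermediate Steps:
41*((4368 + 58) - 191*(-26)) = 41*(4426 + 4966) = 41*9392 = 385072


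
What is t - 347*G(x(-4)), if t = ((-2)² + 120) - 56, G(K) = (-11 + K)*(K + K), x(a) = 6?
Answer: 20888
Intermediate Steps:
G(K) = 2*K*(-11 + K) (G(K) = (-11 + K)*(2*K) = 2*K*(-11 + K))
t = 68 (t = (4 + 120) - 56 = 124 - 56 = 68)
t - 347*G(x(-4)) = 68 - 694*6*(-11 + 6) = 68 - 694*6*(-5) = 68 - 347*(-60) = 68 + 20820 = 20888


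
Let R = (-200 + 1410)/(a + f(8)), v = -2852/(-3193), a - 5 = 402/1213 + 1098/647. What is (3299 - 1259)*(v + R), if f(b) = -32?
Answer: -65285430114160/672862229 ≈ -97027.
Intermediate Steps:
a = 5516023/784811 (a = 5 + (402/1213 + 1098/647) = 5 + 1591968/784811 = 5516023/784811 ≈ 7.0285)
v = 92/103 (v = -2852*(-1/3193) = 92/103 ≈ 0.89320)
R = -949621310/19597929 (R = (-200 + 1410)/(5516023/784811 - 32) = 1210/(-19597929/784811) = 1210*(-784811/19597929) = -949621310/19597929 ≈ -48.455)
(3299 - 1259)*(v + R) = (3299 - 1259)*(92/103 - 949621310/19597929) = 2040*(-96007985462/2018586687) = -65285430114160/672862229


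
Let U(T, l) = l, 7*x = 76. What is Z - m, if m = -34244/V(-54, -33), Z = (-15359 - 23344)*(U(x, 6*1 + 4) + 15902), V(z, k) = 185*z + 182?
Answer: -1510044926033/2452 ≈ -6.1584e+8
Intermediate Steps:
x = 76/7 (x = (⅐)*76 = 76/7 ≈ 10.857)
V(z, k) = 182 + 185*z
Z = -615842136 (Z = (-15359 - 23344)*((6*1 + 4) + 15902) = -38703*((6 + 4) + 15902) = -38703*(10 + 15902) = -38703*15912 = -615842136)
m = 8561/2452 (m = -34244/(182 + 185*(-54)) = -34244/(182 - 9990) = -34244/(-9808) = -34244*(-1/9808) = 8561/2452 ≈ 3.4914)
Z - m = -615842136 - 1*8561/2452 = -615842136 - 8561/2452 = -1510044926033/2452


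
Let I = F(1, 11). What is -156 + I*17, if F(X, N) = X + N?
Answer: 48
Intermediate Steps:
F(X, N) = N + X
I = 12 (I = 11 + 1 = 12)
-156 + I*17 = -156 + 12*17 = -156 + 204 = 48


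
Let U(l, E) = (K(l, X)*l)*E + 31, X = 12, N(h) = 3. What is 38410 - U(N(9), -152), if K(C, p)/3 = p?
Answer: 54795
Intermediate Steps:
K(C, p) = 3*p
U(l, E) = 31 + 36*E*l (U(l, E) = ((3*12)*l)*E + 31 = (36*l)*E + 31 = 36*E*l + 31 = 31 + 36*E*l)
38410 - U(N(9), -152) = 38410 - (31 + 36*(-152)*3) = 38410 - (31 - 16416) = 38410 - 1*(-16385) = 38410 + 16385 = 54795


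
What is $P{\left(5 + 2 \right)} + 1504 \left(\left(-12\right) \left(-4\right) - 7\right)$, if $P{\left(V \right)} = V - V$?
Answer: $61664$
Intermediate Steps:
$P{\left(V \right)} = 0$
$P{\left(5 + 2 \right)} + 1504 \left(\left(-12\right) \left(-4\right) - 7\right) = 0 + 1504 \left(\left(-12\right) \left(-4\right) - 7\right) = 0 + 1504 \left(48 - 7\right) = 0 + 1504 \cdot 41 = 0 + 61664 = 61664$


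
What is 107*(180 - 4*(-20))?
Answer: 27820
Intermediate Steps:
107*(180 - 4*(-20)) = 107*(180 - 1*(-80)) = 107*(180 + 80) = 107*260 = 27820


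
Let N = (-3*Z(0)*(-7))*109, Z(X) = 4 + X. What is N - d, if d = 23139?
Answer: -13983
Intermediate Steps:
N = 9156 (N = (-3*(4 + 0)*(-7))*109 = (-3*4*(-7))*109 = -12*(-7)*109 = 84*109 = 9156)
N - d = 9156 - 1*23139 = 9156 - 23139 = -13983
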